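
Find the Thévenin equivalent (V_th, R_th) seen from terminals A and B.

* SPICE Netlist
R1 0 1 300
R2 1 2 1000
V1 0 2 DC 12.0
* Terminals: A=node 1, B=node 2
Step 1 — V_th is the open-circuit voltage V_A - V_B (nothing connected across the terminals).
Nodal analysis, taking node 2 as the 0 V reference.
Source V1 fixes V_0 = 12 V.
KCL at each unknown node (sum of currents leaving = 0; resistances in Ω):
  Node 1: (V_1 - 12)/300 + (V_1 - 0)/1000 = 0
Collecting terms: 0.004333 × V_1 = 0.04  =>  V_1 = 9.231 V
V_th = V_1 - V_2 = 9.231 - 0 = 9.231 V
Step 2 — R_th: zero the source — replace V1 by a short circuit (node 2 merges into node 0) — and find the resistance seen between A (node 1) and B (node 0).
Reduce the network between node 1 (A) and node 0 (B) by series/parallel combination:
  Rp1 = R1 ‖ R2 (parallel, both between nodes 0 and 1) = 1/(1/300 + 1/1000) = 230.8 Ω
R_th = 230.8 Ω

Final answer: V_th = 9.231 V, R_th = 230.8 Ω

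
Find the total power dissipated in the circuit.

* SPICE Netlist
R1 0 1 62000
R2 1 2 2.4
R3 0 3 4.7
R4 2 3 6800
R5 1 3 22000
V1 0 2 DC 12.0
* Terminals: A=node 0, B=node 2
Nodal analysis, taking node 2 as the 0 V reference.
Source V1 fixes V_0 = 12 V.
KCL at each unknown node (sum of currents leaving = 0; resistances in Ω):
  Node 1: (V_1 - 12)/62000 + (V_1 - 0)/2.4 + (V_1 - V_3)/22000 = 0
  Node 3: (V_3 - 12)/4.7 + (V_3 - 0)/6800 + (V_3 - V_1)/22000 = 0
Collecting terms (coefficients in siemens):
  0.4167·V_1 - 0.00004545·V_3 = 0.0001935
  0.213·V_3 - 0.00004545·V_1 = 2.553
Determinant D = (0.4167)(0.213) - (-0.00004545)(-0.00004545) = 0.08875
V_1 = [(0.0001935)(0.213) - (-0.00004545)(2.553)]/D = 0.001772 V
V_3 = [(0.4167)(2.553) - (0.0001935)(-0.00004545)]/D = 11.99 V
Power in each resistor, P = (ΔV)²/R:
  P_R1 = (12 - 0.001772)²/62000 = 0.002322 W
  P_R2 = (0.001772 - 0)²/2.4 = 0.000001309 W
  P_R3 = (12 - 11.99)²/4.7 = 0.00002504 W
  P_R4 = (0 - 11.99)²/6800 = 0.02114 W
  P_R5 = (0.001772 - 11.99)²/22000 = 0.006532 W
P_total = P_R1 + P_R2 + P_R3 + P_R4 + P_R5 = 0.03002 W

Final answer: 0.03002 W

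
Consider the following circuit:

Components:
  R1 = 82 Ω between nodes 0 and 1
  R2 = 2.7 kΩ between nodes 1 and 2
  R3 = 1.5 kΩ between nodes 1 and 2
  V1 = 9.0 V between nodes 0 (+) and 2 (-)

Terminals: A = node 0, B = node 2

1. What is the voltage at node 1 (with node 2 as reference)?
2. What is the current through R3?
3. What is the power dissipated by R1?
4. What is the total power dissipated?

Nodal analysis, taking node 2 as the 0 V reference.
Source V1 fixes V_0 = 9 V.
KCL at each unknown node (sum of currents leaving = 0; resistances in Ω):
  Node 1: (V_1 - 9)/82 + (V_1 - 0)/2700 + (V_1 - 0)/1500 = 0
Collecting terms: 0.01323 × V_1 = 0.1098  =>  V_1 = 8.295 V
Part 1:
  Read off the nodal solution: V_1 = 8.295 V
Part 2:
  I_R3 = (V_1 - V_2)/R3 = (8.295 - 0)/1500 = 0.00553 A
  Magnitude: I_R3 = 0.00553 A
Part 3:
  I_R1 = (V_0 - V_1)/R1 = (9 - 8.295)/82 = 0.008602 A
  P_R1 = I_R1² × R1 = (0.008602)² × 82 = 0.006067 W
Part 4:
  Power in each resistor, P = (ΔV)²/R:
    P_R1 = (9 - 8.295)²/82 = 0.006067 W
    P_R2 = (8.295 - 0)²/2700 = 0.02548 W
    P_R3 = (8.295 - 0)²/1500 = 0.04587 W
  P_total = P_R1 + P_R2 + P_R3 = 0.07742 W

Final answers:
1. V_1 = 8.295 V
2. I_R3 = 0.00553 A
3. P_R1 = 0.006067 W
4. P_total = 0.07742 W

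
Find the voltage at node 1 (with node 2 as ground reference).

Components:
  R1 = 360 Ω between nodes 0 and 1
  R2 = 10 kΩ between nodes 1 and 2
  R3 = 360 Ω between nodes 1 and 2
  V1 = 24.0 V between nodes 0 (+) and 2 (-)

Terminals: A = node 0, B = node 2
Nodal analysis, taking node 2 as the 0 V reference.
Source V1 fixes V_0 = 24 V.
KCL at each unknown node (sum of currents leaving = 0; resistances in Ω):
  Node 1: (V_1 - 24)/360 + (V_1 - 0)/10000 + (V_1 - 0)/360 = 0
Collecting terms: 0.005656 × V_1 = 0.06667  =>  V_1 = 11.79 V
The requested potential is V_1 = 11.79 V.

Final answer: V_1 = 11.79 V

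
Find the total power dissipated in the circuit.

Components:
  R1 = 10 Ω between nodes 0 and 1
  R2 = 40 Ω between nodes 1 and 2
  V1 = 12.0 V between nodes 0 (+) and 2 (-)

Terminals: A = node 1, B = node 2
Nodal analysis, taking node 2 as the 0 V reference.
Source V1 fixes V_0 = 12 V.
KCL at each unknown node (sum of currents leaving = 0; resistances in Ω):
  Node 1: (V_1 - 12)/10 + (V_1 - 0)/40 = 0
Collecting terms: 0.125 × V_1 = 1.2  =>  V_1 = 9.6 V
Power in each resistor, P = (ΔV)²/R:
  P_R1 = (12 - 9.6)²/10 = 0.576 W
  P_R2 = (9.6 - 0)²/40 = 2.304 W
P_total = P_R1 + P_R2 = 2.88 W

Final answer: 2.88 W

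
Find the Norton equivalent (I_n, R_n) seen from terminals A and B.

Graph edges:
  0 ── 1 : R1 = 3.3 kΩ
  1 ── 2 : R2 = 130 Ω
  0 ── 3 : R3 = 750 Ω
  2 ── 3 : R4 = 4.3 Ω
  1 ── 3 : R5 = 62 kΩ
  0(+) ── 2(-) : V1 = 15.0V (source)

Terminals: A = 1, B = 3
Find the Thévenin equivalent first; then I_n = V_th/R_th and R_n = R_th.
Step 1 — V_th is the open-circuit voltage V_A - V_B (nothing connected across the terminals).
Nodal analysis, taking node 2 as the 0 V reference.
Source V1 fixes V_0 = 15 V.
KCL at each unknown node (sum of currents leaving = 0; resistances in Ω):
  Node 1: (V_1 - 15)/3300 + (V_1 - 0)/130 + (V_1 - V_3)/62000 = 0
  Node 3: (V_3 - 15)/750 + (V_3 - 0)/4.3 + (V_3 - V_1)/62000 = 0
Collecting terms (coefficients in siemens):
  0.008011·V_1 - 0.00001613·V_3 = 0.004545
  0.2339·V_3 - 0.00001613·V_1 = 0.02
Determinant D = (0.008011)(0.2339) - (-0.00001613)(-0.00001613) = 0.001874
V_1 = [(0.004545)(0.2339) - (-0.00001613)(0.02)]/D = 0.5675 V
V_3 = [(0.008011)(0.02) - (0.004545)(-0.00001613)]/D = 0.08554 V
V_th = V_1 - V_3 = 0.5675 - 0.08554 = 0.482 V
Step 2 — R_th: zero the source — replace V1 by a short circuit (node 2 merges into node 0) — and find the resistance seen between A (node 1) and B (node 3).
Reduce the network between node 1 (A) and node 3 (B) by series/parallel combination:
  Rp1 = R1 ‖ R2 (parallel, both between nodes 0 and 1) = 1/(1/3300 + 1/130) = 125.1 Ω
  Rp2 = R3 ‖ R4 (parallel, both between nodes 0 and 3) = 1/(1/750 + 1/4.3) = 4.275 Ω
  Rs1 = Rp1 + Rp2 (series, joined only at node 0) = 125.1 + 4.275 = 129.3 Ω
  Rp3 = R5 ‖ Rs1 (parallel, both between nodes 1 and 3) = 1/(1/62000 + 1/129.3) = 129.1 Ω
R_th = 129.1 Ω
I_n = V_th/R_th = 0.482/129.1 = 0.003734 A, and R_n = R_th = 129.1 Ω

Final answer: I_n = 0.003734 A, R_n = 129.1 Ω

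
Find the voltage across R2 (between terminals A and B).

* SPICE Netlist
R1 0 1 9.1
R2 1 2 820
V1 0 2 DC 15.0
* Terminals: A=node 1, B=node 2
R1 and R2 are in series across V1 (node 0 → node 1 → node 2), and the output A–B is taken across R2, so this is a voltage divider.
Series current: I = V1/(R1 + R2) = 15/(9.1 + 820) = 15/829.1 = 0.01809 A
V_R2 = I × R2 = V1 × R2/(R1 + R2) = 15 × 820/829.1 = 14.84 V

Final answer: 14.84 V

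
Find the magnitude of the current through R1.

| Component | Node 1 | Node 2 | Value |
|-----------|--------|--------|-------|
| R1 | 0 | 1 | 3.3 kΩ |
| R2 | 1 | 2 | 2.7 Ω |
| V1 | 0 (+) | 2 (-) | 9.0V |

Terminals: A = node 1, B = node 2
Nodal analysis, taking node 2 as the 0 V reference.
Source V1 fixes V_0 = 9 V.
KCL at each unknown node (sum of currents leaving = 0; resistances in Ω):
  Node 1: (V_1 - 9)/3300 + (V_1 - 0)/2.7 = 0
Collecting terms: 0.3707 × V_1 = 0.002727  =>  V_1 = 0.007358 V
I_R1 = (V_0 - V_1)/R1 = (9 - 0.007358)/3300 = 0.002725 A
|I_R1| = 0.002725 A

Final answer: |I_R1| = 0.002725 A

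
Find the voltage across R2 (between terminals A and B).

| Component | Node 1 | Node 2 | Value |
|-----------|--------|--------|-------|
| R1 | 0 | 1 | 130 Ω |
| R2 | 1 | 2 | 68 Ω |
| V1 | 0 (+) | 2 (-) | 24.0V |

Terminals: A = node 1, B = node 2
R1 and R2 are in series across V1 (node 0 → node 1 → node 2), and the output A–B is taken across R2, so this is a voltage divider.
Series current: I = V1/(R1 + R2) = 24/(130 + 68) = 24/198 = 0.1212 A
V_R2 = I × R2 = V1 × R2/(R1 + R2) = 24 × 68/198 = 8.242 V

Final answer: 8.242 V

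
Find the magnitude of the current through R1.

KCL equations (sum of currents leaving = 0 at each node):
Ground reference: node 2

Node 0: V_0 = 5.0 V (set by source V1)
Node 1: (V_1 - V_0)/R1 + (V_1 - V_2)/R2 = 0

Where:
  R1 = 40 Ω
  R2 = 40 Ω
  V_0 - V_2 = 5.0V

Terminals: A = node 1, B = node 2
Nodal analysis, taking node 2 as the 0 V reference.
Source V1 fixes V_0 = 5 V.
KCL at each unknown node (sum of currents leaving = 0; resistances in Ω):
  Node 1: (V_1 - 5)/40 + (V_1 - 0)/40 = 0
Collecting terms: 0.05 × V_1 = 0.125  =>  V_1 = 2.5 V
I_R1 = (V_0 - V_1)/R1 = (5 - 2.5)/40 = 0.0625 A
|I_R1| = 0.0625 A

Final answer: |I_R1| = 0.0625 A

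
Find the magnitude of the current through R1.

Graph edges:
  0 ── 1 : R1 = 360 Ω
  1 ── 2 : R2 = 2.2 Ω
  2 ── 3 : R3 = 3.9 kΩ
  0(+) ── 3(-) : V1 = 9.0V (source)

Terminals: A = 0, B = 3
Nodal analysis, taking node 3 as the 0 V reference.
Source V1 fixes V_0 = 9 V.
KCL at each unknown node (sum of currents leaving = 0; resistances in Ω):
  Node 1: (V_1 - 9)/360 + (V_1 - V_2)/2.2 = 0
  Node 2: (V_2 - V_1)/2.2 + (V_2 - 0)/3900 = 0
Collecting terms (coefficients in siemens):
  0.4573·V_1 - 0.4545·V_2 = 0.025
  0.4548·V_2 - 0.4545·V_1 = 0
Determinant D = (0.4573)(0.4548) - (-0.4545)(-0.4545) = 0.00138
V_1 = [(0.025)(0.4548) - (-0.4545)(0)]/D = 8.24 V
V_2 = [(0.4573)(0) - (0.025)(-0.4545)]/D = 8.235 V
I_R1 = (V_0 - V_1)/R1 = (9 - 8.24)/360 = 0.002112 A
|I_R1| = 0.002112 A

Final answer: |I_R1| = 0.002112 A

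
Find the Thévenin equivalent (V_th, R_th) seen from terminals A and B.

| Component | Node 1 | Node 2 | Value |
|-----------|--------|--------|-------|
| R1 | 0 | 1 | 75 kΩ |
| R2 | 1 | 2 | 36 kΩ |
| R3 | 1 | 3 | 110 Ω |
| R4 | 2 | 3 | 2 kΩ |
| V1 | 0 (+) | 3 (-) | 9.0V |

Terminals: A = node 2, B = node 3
Step 1 — V_th is the open-circuit voltage V_A - V_B (nothing connected across the terminals).
Nodal analysis, taking node 3 as the 0 V reference.
Source V1 fixes V_0 = 9 V.
KCL at each unknown node (sum of currents leaving = 0; resistances in Ω):
  Node 1: (V_1 - 9)/75000 + (V_1 - V_2)/36000 + (V_1 - 0)/110 = 0
  Node 2: (V_2 - V_1)/36000 + (V_2 - 0)/2000 = 0
Collecting terms (coefficients in siemens):
  0.009132·V_1 - 0.00002778·V_2 = 0.00012
  0.0005278·V_2 - 0.00002778·V_1 = 0
Determinant D = (0.009132)(0.0005278) - (-0.00002778)(-0.00002778) = 0.000004819
V_1 = [(0.00012)(0.0005278) - (-0.00002778)(0)]/D = 0.01314 V
V_2 = [(0.009132)(0) - (0.00012)(-0.00002778)]/D = 0.0006917 V
V_th = V_2 - V_3 = 0.0006917 - 0 = 0.0006917 V
Step 2 — R_th: zero the source — replace V1 by a short circuit (node 3 merges into node 0) — and find the resistance seen between A (node 2) and B (node 0).
Reduce the network between node 2 (A) and node 0 (B) by series/parallel combination:
  Rp1 = R1 ‖ R3 (parallel, both between nodes 0 and 1) = 1/(1/75000 + 1/110) = 109.8 Ω
  Rs1 = R2 + Rp1 (series, joined only at node 1) = 36000 + 109.8 = 36110 Ω
  Rp2 = R4 ‖ Rs1 (parallel, both between nodes 0 and 2) = 1/(1/2000 + 1/36110) = 1895 Ω
R_th = 1.895 kΩ

Final answer: V_th = 0.0006917 V, R_th = 1.895 kΩ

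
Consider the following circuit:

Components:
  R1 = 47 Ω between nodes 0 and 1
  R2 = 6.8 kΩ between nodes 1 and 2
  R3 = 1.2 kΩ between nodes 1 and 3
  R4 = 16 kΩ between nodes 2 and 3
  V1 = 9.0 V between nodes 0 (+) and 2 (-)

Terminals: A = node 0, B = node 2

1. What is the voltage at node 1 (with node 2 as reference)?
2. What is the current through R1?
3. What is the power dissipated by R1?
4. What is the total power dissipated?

Nodal analysis, taking node 2 as the 0 V reference.
Source V1 fixes V_0 = 9 V.
KCL at each unknown node (sum of currents leaving = 0; resistances in Ω):
  Node 1: (V_1 - 9)/47 + (V_1 - 0)/6800 + (V_1 - V_3)/1200 = 0
  Node 3: (V_3 - V_1)/1200 + (V_3 - 0)/16000 = 0
Collecting terms (coefficients in siemens):
  0.02226·V_1 - 0.0008333·V_3 = 0.1915
  0.0008958·V_3 - 0.0008333·V_1 = 0
Determinant D = (0.02226)(0.0008958) - (-0.0008333)(-0.0008333) = 0.00001924
V_1 = [(0.1915)(0.0008958) - (-0.0008333)(0)]/D = 8.914 V
V_3 = [(0.02226)(0) - (0.1915)(-0.0008333)]/D = 8.292 V
Part 1:
  Read off the nodal solution: V_1 = 8.914 V
Part 2:
  I_R1 = (V_0 - V_1)/R1 = (9 - 8.914)/47 = 0.001829 A
  Magnitude: I_R1 = 0.001829 A
Part 3:
  I_R1 = (V_0 - V_1)/R1 = (9 - 8.914)/47 = 0.001829 A
  P_R1 = I_R1² × R1 = (0.001829)² × 47 = 0.0001573 W
Part 4:
  Power in each resistor, P = (ΔV)²/R:
    P_R1 = (9 - 8.914)²/47 = 0.0001573 W
    P_R2 = (8.914 - 0)²/6800 = 0.01169 W
    P_R3 = (8.914 - 8.292)²/1200 = 0.0003223 W
    P_R4 = (0 - 8.292)²/16000 = 0.004297 W
  P_total = P_R1 + P_R2 + P_R3 + P_R4 = 0.01646 W

Final answers:
1. V_1 = 8.914 V
2. I_R1 = 0.001829 A
3. P_R1 = 0.0001573 W
4. P_total = 0.01646 W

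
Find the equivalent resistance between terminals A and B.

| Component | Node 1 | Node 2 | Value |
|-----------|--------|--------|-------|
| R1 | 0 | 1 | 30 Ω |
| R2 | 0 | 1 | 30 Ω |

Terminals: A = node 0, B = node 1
Reduce the network between node 0 (A) and node 1 (B) by series/parallel combination:
  Rp1 = R1 ‖ R2 (parallel, both between nodes 0 and 1) = 1/(1/30 + 1/30) = 15 Ω
R_eq = 15 Ω

Final answer: 15 Ω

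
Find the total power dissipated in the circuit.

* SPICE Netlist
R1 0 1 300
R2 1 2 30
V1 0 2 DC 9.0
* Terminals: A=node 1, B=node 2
Nodal analysis, taking node 2 as the 0 V reference.
Source V1 fixes V_0 = 9 V.
KCL at each unknown node (sum of currents leaving = 0; resistances in Ω):
  Node 1: (V_1 - 9)/300 + (V_1 - 0)/30 = 0
Collecting terms: 0.03667 × V_1 = 0.03  =>  V_1 = 0.8182 V
Power in each resistor, P = (ΔV)²/R:
  P_R1 = (9 - 0.8182)²/300 = 0.2231 W
  P_R2 = (0.8182 - 0)²/30 = 0.02231 W
P_total = P_R1 + P_R2 = 0.2455 W

Final answer: 0.2455 W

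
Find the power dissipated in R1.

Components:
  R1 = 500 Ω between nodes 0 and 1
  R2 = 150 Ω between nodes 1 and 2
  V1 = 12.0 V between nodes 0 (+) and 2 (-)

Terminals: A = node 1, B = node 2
Nodal analysis, taking node 2 as the 0 V reference.
Source V1 fixes V_0 = 12 V.
KCL at each unknown node (sum of currents leaving = 0; resistances in Ω):
  Node 1: (V_1 - 12)/500 + (V_1 - 0)/150 = 0
Collecting terms: 0.008667 × V_1 = 0.024  =>  V_1 = 2.769 V
I_R1 = (V_0 - V_1)/R1 = (12 - 2.769)/500 = 0.01846 A
P_R1 = I_R1² × R1 = (0.01846)² × 500 = 0.1704 W

Final answer: 0.1704 W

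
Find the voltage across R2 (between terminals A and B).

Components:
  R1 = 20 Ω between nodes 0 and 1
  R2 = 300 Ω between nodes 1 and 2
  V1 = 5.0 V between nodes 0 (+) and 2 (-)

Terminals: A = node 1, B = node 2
R1 and R2 are in series across V1 (node 0 → node 1 → node 2), and the output A–B is taken across R2, so this is a voltage divider.
Series current: I = V1/(R1 + R2) = 5/(20 + 300) = 5/320 = 0.01562 A
V_R2 = I × R2 = V1 × R2/(R1 + R2) = 5 × 300/320 = 4.688 V

Final answer: 4.688 V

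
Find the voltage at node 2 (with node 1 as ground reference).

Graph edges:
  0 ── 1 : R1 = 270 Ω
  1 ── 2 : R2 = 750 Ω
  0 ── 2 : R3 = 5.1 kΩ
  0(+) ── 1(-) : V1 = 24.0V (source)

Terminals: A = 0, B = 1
Nodal analysis, taking node 1 as the 0 V reference.
Source V1 fixes V_0 = 24 V.
KCL at each unknown node (sum of currents leaving = 0; resistances in Ω):
  Node 2: (V_2 - 0)/750 + (V_2 - 24)/5100 = 0
Collecting terms: 0.001529 × V_2 = 0.004706  =>  V_2 = 3.077 V
The requested potential is V_2 = 3.077 V.

Final answer: V_2 = 3.077 V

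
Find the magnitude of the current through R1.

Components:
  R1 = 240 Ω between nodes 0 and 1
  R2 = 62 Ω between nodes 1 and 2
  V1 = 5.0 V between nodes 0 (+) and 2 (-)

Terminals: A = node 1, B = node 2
Nodal analysis, taking node 2 as the 0 V reference.
Source V1 fixes V_0 = 5 V.
KCL at each unknown node (sum of currents leaving = 0; resistances in Ω):
  Node 1: (V_1 - 5)/240 + (V_1 - 0)/62 = 0
Collecting terms: 0.0203 × V_1 = 0.02083  =>  V_1 = 1.026 V
I_R1 = (V_0 - V_1)/R1 = (5 - 1.026)/240 = 0.01656 A
|I_R1| = 0.01656 A

Final answer: |I_R1| = 0.01656 A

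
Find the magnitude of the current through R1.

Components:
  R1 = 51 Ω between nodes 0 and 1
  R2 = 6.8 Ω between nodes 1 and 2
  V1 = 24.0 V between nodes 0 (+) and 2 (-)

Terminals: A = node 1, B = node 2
Nodal analysis, taking node 2 as the 0 V reference.
Source V1 fixes V_0 = 24 V.
KCL at each unknown node (sum of currents leaving = 0; resistances in Ω):
  Node 1: (V_1 - 24)/51 + (V_1 - 0)/6.8 = 0
Collecting terms: 0.1667 × V_1 = 0.4706  =>  V_1 = 2.824 V
I_R1 = (V_0 - V_1)/R1 = (24 - 2.824)/51 = 0.4152 A
|I_R1| = 0.4152 A

Final answer: |I_R1| = 0.4152 A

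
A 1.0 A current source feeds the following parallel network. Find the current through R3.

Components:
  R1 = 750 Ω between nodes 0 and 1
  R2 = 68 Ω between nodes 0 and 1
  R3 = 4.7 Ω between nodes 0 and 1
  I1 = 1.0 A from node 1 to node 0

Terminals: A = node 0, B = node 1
All resistors sit directly between nodes 0 and 1, so they are in parallel and share one voltage V; the full source current 1 A splits among them.
1/R_par = 1/750 + 1/68 + 1/4.7 = 0.2288 S  =>  R_par = 4.371 Ω
V = I × R_par = 1 × 4.371 = 4.371 V
I_R3 = V/R3 = 4.371/4.7 = 0.9299 A

Final answer: 0.9299 A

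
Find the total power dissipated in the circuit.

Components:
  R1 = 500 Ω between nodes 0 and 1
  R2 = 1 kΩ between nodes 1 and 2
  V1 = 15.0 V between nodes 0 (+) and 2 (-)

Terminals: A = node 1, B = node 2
Nodal analysis, taking node 2 as the 0 V reference.
Source V1 fixes V_0 = 15 V.
KCL at each unknown node (sum of currents leaving = 0; resistances in Ω):
  Node 1: (V_1 - 15)/500 + (V_1 - 0)/1000 = 0
Collecting terms: 0.003 × V_1 = 0.03  =>  V_1 = 10 V
Power in each resistor, P = (ΔV)²/R:
  P_R1 = (15 - 10)²/500 = 0.05 W
  P_R2 = (10 - 0)²/1000 = 0.1 W
P_total = P_R1 + P_R2 = 0.15 W

Final answer: 0.15 W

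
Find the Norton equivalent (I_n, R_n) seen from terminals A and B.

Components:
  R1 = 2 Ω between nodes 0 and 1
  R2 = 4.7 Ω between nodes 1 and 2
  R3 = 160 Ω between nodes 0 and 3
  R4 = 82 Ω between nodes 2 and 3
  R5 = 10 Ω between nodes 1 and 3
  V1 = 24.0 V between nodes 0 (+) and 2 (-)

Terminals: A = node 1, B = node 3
Find the Thévenin equivalent first; then I_n = V_th/R_th and R_n = R_th.
Step 1 — V_th is the open-circuit voltage V_A - V_B (nothing connected across the terminals).
Nodal analysis, taking node 2 as the 0 V reference.
Source V1 fixes V_0 = 24 V.
KCL at each unknown node (sum of currents leaving = 0; resistances in Ω):
  Node 1: (V_1 - 24)/2 + (V_1 - 0)/4.7 + (V_1 - V_3)/10 = 0
  Node 3: (V_3 - 24)/160 + (V_3 - 0)/82 + (V_3 - V_1)/10 = 0
Collecting terms (coefficients in siemens):
  0.8128·V_1 - 0.1·V_3 = 12
  0.1184·V_3 - 0.1·V_1 = 0.15
Determinant D = (0.8128)(0.1184) - (-0.1)(-0.1) = 0.08627
V_1 = [(12)(0.1184) - (-0.1)(0.15)]/D = 16.65 V
V_3 = [(0.8128)(0.15) - (12)(-0.1)]/D = 15.32 V
V_th = V_1 - V_3 = 16.65 - 15.32 = 1.326 V
Step 2 — R_th: zero the source — replace V1 by a short circuit (node 2 merges into node 0) — and find the resistance seen between A (node 1) and B (node 3).
Reduce the network between node 1 (A) and node 3 (B) by series/parallel combination:
  Rp1 = R1 ‖ R2 (parallel, both between nodes 0 and 1) = 1/(1/2 + 1/4.7) = 1.403 Ω
  Rp2 = R3 ‖ R4 (parallel, both between nodes 0 and 3) = 1/(1/160 + 1/82) = 54.21 Ω
  Rs1 = Rp1 + Rp2 (series, joined only at node 0) = 1.403 + 54.21 = 55.62 Ω
  Rp3 = R5 ‖ Rs1 (parallel, both between nodes 1 and 3) = 1/(1/10 + 1/55.62) = 8.476 Ω
R_th = 8.476 Ω
I_n = V_th/R_th = 1.326/8.476 = 0.1565 A, and R_n = R_th = 8.476 Ω

Final answer: I_n = 0.1565 A, R_n = 8.476 Ω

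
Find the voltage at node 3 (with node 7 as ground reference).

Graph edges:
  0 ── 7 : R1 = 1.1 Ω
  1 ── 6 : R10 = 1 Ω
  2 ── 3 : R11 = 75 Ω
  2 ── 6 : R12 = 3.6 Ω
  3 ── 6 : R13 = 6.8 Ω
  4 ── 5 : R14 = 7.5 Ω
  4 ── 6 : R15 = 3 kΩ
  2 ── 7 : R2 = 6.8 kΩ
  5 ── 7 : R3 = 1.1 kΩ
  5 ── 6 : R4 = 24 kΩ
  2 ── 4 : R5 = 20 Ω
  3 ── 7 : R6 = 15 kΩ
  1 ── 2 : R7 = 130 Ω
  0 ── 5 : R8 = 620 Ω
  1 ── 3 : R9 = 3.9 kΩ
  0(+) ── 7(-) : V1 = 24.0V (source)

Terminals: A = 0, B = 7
Nodal analysis, taking node 7 as the 0 V reference.
Source V1 fixes V_0 = 24 V.
KCL at each unknown node (sum of currents leaving = 0; resistances in Ω):
  Node 1: (V_1 - V_2)/130 + (V_1 - V_3)/3900 + (V_1 - V_6)/1 = 0
  Node 2: (V_2 - 0)/6800 + (V_2 - V_4)/20 + (V_2 - V_1)/130 + (V_2 - V_3)/75 + (V_2 - V_6)/3.6 = 0
  Node 3: (V_3 - 0)/15000 + (V_3 - V_1)/3900 + (V_3 - V_2)/75 + (V_3 - V_6)/6.8 = 0
  Node 4: (V_4 - V_2)/20 + (V_4 - V_5)/7.5 + (V_4 - V_6)/3000 = 0
  Node 5: (V_5 - 0)/1100 + (V_5 - V_6)/24000 + (V_5 - 24)/620 + (V_5 - V_4)/7.5 = 0
  Node 6: (V_6 - V_5)/24000 + (V_6 - V_1)/1 + (V_6 - V_2)/3.6 + (V_6 - V_3)/6.8 + (V_6 - V_4)/3000 = 0
Collecting terms (coefficients in siemens):
  1.008·V_1 - 0.007692·V_2 - 0.0002564·V_3 - 1·V_6 = 0
  0.349·V_2 - 0.007692·V_1 - 0.01333·V_3 - 0.05·V_4 - 0.2778·V_6 = 0
  0.1607·V_3 - 0.0002564·V_1 - 0.01333·V_2 - 0.1471·V_6 = 0
  0.1837·V_4 - 0.05·V_2 - 0.1333·V_5 - 0.0003333·V_6 = 0
  0.1359·V_5 - 0.1333·V_4 - 0.00004167·V_6 = 0.03871
  1.425·V_6 - 1·V_1 - 0.2778·V_2 - 0.1471·V_3 - 0.0003333·V_4 - 0.00004167·V_5 = 0
Solving these 6 simultaneous equations (Gaussian elimination) gives:
  V_1 = 14.07 V, V_2 = 14.07 V, V_3 = 14.07 V, V_4 = 14.13 V
  V_5 = 14.16 V, V_6 = 14.07 V
The requested potential is V_3 = 14.07 V.

Final answer: V_3 = 14.07 V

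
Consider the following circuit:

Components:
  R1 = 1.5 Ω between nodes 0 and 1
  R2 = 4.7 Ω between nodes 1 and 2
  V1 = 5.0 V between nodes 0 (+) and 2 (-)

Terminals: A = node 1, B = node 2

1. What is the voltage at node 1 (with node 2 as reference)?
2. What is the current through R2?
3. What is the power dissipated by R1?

Nodal analysis, taking node 2 as the 0 V reference.
Source V1 fixes V_0 = 5 V.
KCL at each unknown node (sum of currents leaving = 0; resistances in Ω):
  Node 1: (V_1 - 5)/1.5 + (V_1 - 0)/4.7 = 0
Collecting terms: 0.8794 × V_1 = 3.333  =>  V_1 = 3.79 V
Part 1:
  Read off the nodal solution: V_1 = 3.79 V
Part 2:
  I_R2 = (V_1 - V_2)/R2 = (3.79 - 0)/4.7 = 0.8065 A
  Magnitude: I_R2 = 0.8065 A
Part 3:
  I_R1 = (V_0 - V_1)/R1 = (5 - 3.79)/1.5 = 0.8065 A
  P_R1 = I_R1² × R1 = (0.8065)² × 1.5 = 0.9755 W

Final answers:
1. V_1 = 3.79 V
2. I_R2 = 0.8065 A
3. P_R1 = 0.9755 W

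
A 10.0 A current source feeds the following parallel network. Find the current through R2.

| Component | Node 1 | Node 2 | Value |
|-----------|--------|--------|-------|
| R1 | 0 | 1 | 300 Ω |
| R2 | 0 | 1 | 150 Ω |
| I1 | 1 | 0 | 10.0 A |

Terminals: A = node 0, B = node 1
All resistors sit directly between nodes 0 and 1, so they are in parallel and share one voltage V; the full source current 10 A splits among them.
1/R_par = 1/300 + 1/150 = 0.01 S  =>  R_par = 100 Ω
V = I × R_par = 10 × 100 = 1000 V
I_R2 = V/R2 = 1000/150 = 6.667 A

Final answer: 6.667 A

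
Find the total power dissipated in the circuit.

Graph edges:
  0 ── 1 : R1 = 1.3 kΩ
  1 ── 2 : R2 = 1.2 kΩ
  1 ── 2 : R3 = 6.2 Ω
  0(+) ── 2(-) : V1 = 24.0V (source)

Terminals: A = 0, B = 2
Nodal analysis, taking node 2 as the 0 V reference.
Source V1 fixes V_0 = 24 V.
KCL at each unknown node (sum of currents leaving = 0; resistances in Ω):
  Node 1: (V_1 - 24)/1300 + (V_1 - 0)/1200 + (V_1 - 0)/6.2 = 0
Collecting terms: 0.1629 × V_1 = 0.01846  =>  V_1 = 0.1133 V
Power in each resistor, P = (ΔV)²/R:
  P_R1 = (24 - 0.1133)²/1300 = 0.4389 W
  P_R2 = (0.1133 - 0)²/1200 = 0.0000107 W
  P_R3 = (0.1133 - 0)²/6.2 = 0.002072 W
P_total = P_R1 + P_R2 + P_R3 = 0.441 W

Final answer: 0.441 W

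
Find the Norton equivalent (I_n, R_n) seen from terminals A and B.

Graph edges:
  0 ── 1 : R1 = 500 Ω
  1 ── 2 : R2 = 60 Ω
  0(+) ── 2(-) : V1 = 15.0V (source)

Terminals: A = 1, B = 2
Find the Thévenin equivalent first; then I_n = V_th/R_th and R_n = R_th.
Step 1 — V_th is the open-circuit voltage V_A - V_B (nothing connected across the terminals).
Nodal analysis, taking node 2 as the 0 V reference.
Source V1 fixes V_0 = 15 V.
KCL at each unknown node (sum of currents leaving = 0; resistances in Ω):
  Node 1: (V_1 - 15)/500 + (V_1 - 0)/60 = 0
Collecting terms: 0.01867 × V_1 = 0.03  =>  V_1 = 1.607 V
V_th = V_1 - V_2 = 1.607 - 0 = 1.607 V
Step 2 — R_th: zero the source — replace V1 by a short circuit (node 2 merges into node 0) — and find the resistance seen between A (node 1) and B (node 0).
Reduce the network between node 1 (A) and node 0 (B) by series/parallel combination:
  Rp1 = R1 ‖ R2 (parallel, both between nodes 0 and 1) = 1/(1/500 + 1/60) = 53.57 Ω
R_th = 53.57 Ω
I_n = V_th/R_th = 1.607/53.57 = 0.03 A, and R_n = R_th = 53.57 Ω

Final answer: I_n = 0.03 A, R_n = 53.57 Ω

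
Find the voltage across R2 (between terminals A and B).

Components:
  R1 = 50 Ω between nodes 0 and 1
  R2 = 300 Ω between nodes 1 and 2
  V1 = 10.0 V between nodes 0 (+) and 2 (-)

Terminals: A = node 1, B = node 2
R1 and R2 are in series across V1 (node 0 → node 1 → node 2), and the output A–B is taken across R2, so this is a voltage divider.
Series current: I = V1/(R1 + R2) = 10/(50 + 300) = 10/350 = 0.02857 A
V_R2 = I × R2 = V1 × R2/(R1 + R2) = 10 × 300/350 = 8.571 V

Final answer: 8.571 V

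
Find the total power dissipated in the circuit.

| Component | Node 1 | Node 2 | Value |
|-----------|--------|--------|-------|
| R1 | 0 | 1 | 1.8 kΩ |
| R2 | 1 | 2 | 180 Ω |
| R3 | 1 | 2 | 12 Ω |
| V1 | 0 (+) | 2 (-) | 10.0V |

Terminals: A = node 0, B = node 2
Nodal analysis, taking node 2 as the 0 V reference.
Source V1 fixes V_0 = 10 V.
KCL at each unknown node (sum of currents leaving = 0; resistances in Ω):
  Node 1: (V_1 - 10)/1800 + (V_1 - 0)/180 + (V_1 - 0)/12 = 0
Collecting terms: 0.08944 × V_1 = 0.005556  =>  V_1 = 0.06211 V
Power in each resistor, P = (ΔV)²/R:
  P_R1 = (10 - 0.06211)²/1800 = 0.05487 W
  P_R2 = (0.06211 - 0)²/180 = 0.00002143 W
  P_R3 = (0.06211 - 0)²/12 = 0.0003215 W
P_total = P_R1 + P_R2 + P_R3 = 0.05521 W

Final answer: 0.05521 W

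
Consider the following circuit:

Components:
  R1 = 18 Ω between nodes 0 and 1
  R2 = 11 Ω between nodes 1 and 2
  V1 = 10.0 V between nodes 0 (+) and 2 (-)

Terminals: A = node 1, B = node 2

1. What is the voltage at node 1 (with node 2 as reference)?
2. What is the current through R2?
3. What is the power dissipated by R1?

Nodal analysis, taking node 2 as the 0 V reference.
Source V1 fixes V_0 = 10 V.
KCL at each unknown node (sum of currents leaving = 0; resistances in Ω):
  Node 1: (V_1 - 10)/18 + (V_1 - 0)/11 = 0
Collecting terms: 0.1465 × V_1 = 0.5556  =>  V_1 = 3.793 V
Part 1:
  Read off the nodal solution: V_1 = 3.793 V
Part 2:
  I_R2 = (V_1 - V_2)/R2 = (3.793 - 0)/11 = 0.3448 A
  Magnitude: I_R2 = 0.3448 A
Part 3:
  I_R1 = (V_0 - V_1)/R1 = (10 - 3.793)/18 = 0.3448 A
  P_R1 = I_R1² × R1 = (0.3448)² × 18 = 2.14 W

Final answers:
1. V_1 = 3.793 V
2. I_R2 = 0.3448 A
3. P_R1 = 2.14 W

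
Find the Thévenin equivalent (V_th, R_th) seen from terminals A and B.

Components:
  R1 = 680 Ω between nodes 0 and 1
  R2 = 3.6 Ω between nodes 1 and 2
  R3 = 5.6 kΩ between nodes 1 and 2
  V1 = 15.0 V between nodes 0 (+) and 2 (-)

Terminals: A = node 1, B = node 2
Step 1 — V_th is the open-circuit voltage V_A - V_B (nothing connected across the terminals).
Nodal analysis, taking node 2 as the 0 V reference.
Source V1 fixes V_0 = 15 V.
KCL at each unknown node (sum of currents leaving = 0; resistances in Ω):
  Node 1: (V_1 - 15)/680 + (V_1 - 0)/3.6 + (V_1 - 0)/5600 = 0
Collecting terms: 0.2794 × V_1 = 0.02206  =>  V_1 = 0.07894 V
V_th = V_1 - V_2 = 0.07894 - 0 = 0.07894 V
Step 2 — R_th: zero the source — replace V1 by a short circuit (node 2 merges into node 0) — and find the resistance seen between A (node 1) and B (node 0).
Reduce the network between node 1 (A) and node 0 (B) by series/parallel combination:
  Rp1 = R1 ‖ R2 ‖ R3 (parallel, all between nodes 0 and 1) = 1/(1/680 + 1/3.6 + 1/5600) = 3.579 Ω
R_th = 3.579 Ω

Final answer: V_th = 0.07894 V, R_th = 3.579 Ω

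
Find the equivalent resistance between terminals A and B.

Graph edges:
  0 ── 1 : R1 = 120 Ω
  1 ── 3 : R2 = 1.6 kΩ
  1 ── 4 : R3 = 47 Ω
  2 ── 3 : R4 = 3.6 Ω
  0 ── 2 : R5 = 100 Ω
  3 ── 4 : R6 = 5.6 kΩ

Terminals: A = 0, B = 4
The network is not a plain series/parallel combination. Inject a 1 A test current into terminal A (node 0) and return it from terminal B (node 4); then R_eq = V_A / (1 A).
Nodal analysis, taking node 4 as the 0 V reference.
Current source I_test pushes 1 A into node 0 and draws it out of node 4.
KCL at each unknown node (sum of currents leaving = 0; resistances in Ω):
  Node 0: (V_0 - V_1)/120 + (V_0 - V_2)/100 - 1 = 0
  Node 1: (V_1 - V_0)/120 + (V_1 - V_3)/1600 + (V_1 - 0)/47 = 0
  Node 2: (V_2 - V_0)/100 + (V_2 - V_3)/3.6 = 0
  Node 3: (V_3 - V_1)/1600 + (V_3 - V_2)/3.6 + (V_3 - 0)/5600 = 0
Collecting terms (coefficients in siemens):
  0.01833·V_0 - 0.008333·V_1 - 0.01·V_2 = 1
  0.03023·V_1 - 0.008333·V_0 - 0.000625·V_3 = 0
  0.2878·V_2 - 0.01·V_0 - 0.2778·V_3 = 0
  0.2786·V_3 - 0.000625·V_1 - 0.2778·V_2 = 0
Solving these 4 simultaneous equations (Gaussian elimination) gives:
  V_0 = 155.1 V, V_1 = 45.78 V, V_2 = 146.3 V, V_3 = 145.9 V
R_eq = V_0 / 1 A = 155.1 Ω

Final answer: 155.1 Ω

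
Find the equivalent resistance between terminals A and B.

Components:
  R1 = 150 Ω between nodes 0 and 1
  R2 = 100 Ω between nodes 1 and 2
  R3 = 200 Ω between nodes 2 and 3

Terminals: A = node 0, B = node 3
Reduce the network between node 0 (A) and node 3 (B) by series/parallel combination:
  Rs1 = R1 + R2 (series, joined only at node 1) = 150 + 100 = 250 Ω
  Rs2 = R3 + Rs1 (series, joined only at node 2) = 200 + 250 = 450 Ω
R_eq = 450 Ω

Final answer: 450 Ω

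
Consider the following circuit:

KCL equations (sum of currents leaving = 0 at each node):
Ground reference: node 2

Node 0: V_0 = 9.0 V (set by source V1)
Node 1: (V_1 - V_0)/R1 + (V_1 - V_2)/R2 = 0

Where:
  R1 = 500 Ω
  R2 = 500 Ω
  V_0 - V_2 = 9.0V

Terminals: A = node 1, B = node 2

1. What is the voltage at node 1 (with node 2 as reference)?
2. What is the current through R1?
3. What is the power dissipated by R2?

Nodal analysis, taking node 2 as the 0 V reference.
Source V1 fixes V_0 = 9 V.
KCL at each unknown node (sum of currents leaving = 0; resistances in Ω):
  Node 1: (V_1 - 9)/500 + (V_1 - 0)/500 = 0
Collecting terms: 0.004 × V_1 = 0.018  =>  V_1 = 4.5 V
Part 1:
  Read off the nodal solution: V_1 = 4.5 V
Part 2:
  I_R1 = (V_0 - V_1)/R1 = (9 - 4.5)/500 = 0.009 A
  Magnitude: I_R1 = 0.009 A
Part 3:
  I_R2 = (V_1 - V_2)/R2 = (4.5 - 0)/500 = 0.009 A
  P_R2 = I_R2² × R2 = (0.009)² × 500 = 0.0405 W

Final answers:
1. V_1 = 4.5 V
2. I_R1 = 0.009 A
3. P_R2 = 0.0405 W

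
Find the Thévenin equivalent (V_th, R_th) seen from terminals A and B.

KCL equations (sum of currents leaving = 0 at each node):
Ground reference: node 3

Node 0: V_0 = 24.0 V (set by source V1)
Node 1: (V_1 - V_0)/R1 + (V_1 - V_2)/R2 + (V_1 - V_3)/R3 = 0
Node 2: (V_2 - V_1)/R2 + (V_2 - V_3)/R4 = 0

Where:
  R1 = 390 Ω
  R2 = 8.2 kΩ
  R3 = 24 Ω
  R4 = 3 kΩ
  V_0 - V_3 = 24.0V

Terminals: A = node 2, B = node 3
Step 1 — V_th is the open-circuit voltage V_A - V_B (nothing connected across the terminals).
Nodal analysis, taking node 3 as the 0 V reference.
Source V1 fixes V_0 = 24 V.
KCL at each unknown node (sum of currents leaving = 0; resistances in Ω):
  Node 1: (V_1 - 24)/390 + (V_1 - V_2)/8200 + (V_1 - 0)/24 = 0
  Node 2: (V_2 - V_1)/8200 + (V_2 - 0)/3000 = 0
Collecting terms (coefficients in siemens):
  0.04435·V_1 - 0.000122·V_2 = 0.06154
  0.0004553·V_2 - 0.000122·V_1 = 0
Determinant D = (0.04435)(0.0004553) - (-0.000122)(-0.000122) = 0.00002018
V_1 = [(0.06154)(0.0004553) - (-0.000122)(0)]/D = 1.389 V
V_2 = [(0.04435)(0) - (0.06154)(-0.000122)]/D = 0.3719 V
V_th = V_2 - V_3 = 0.3719 - 0 = 0.3719 V
Step 2 — R_th: zero the source — replace V1 by a short circuit (node 3 merges into node 0) — and find the resistance seen between A (node 2) and B (node 0).
Reduce the network between node 2 (A) and node 0 (B) by series/parallel combination:
  Rp1 = R1 ‖ R3 (parallel, both between nodes 0 and 1) = 1/(1/390 + 1/24) = 22.61 Ω
  Rs1 = R2 + Rp1 (series, joined only at node 1) = 8200 + 22.61 = 8223 Ω
  Rp2 = R4 ‖ Rs1 (parallel, both between nodes 0 and 2) = 1/(1/3000 + 1/8223) = 2198 Ω
R_th = 2.198 kΩ

Final answer: V_th = 0.3719 V, R_th = 2.198 kΩ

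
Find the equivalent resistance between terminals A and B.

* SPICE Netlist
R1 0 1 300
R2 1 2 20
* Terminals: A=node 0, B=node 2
Reduce the network between node 0 (A) and node 2 (B) by series/parallel combination:
  Rs1 = R1 + R2 (series, joined only at node 1) = 300 + 20 = 320 Ω
R_eq = 320 Ω

Final answer: 320 Ω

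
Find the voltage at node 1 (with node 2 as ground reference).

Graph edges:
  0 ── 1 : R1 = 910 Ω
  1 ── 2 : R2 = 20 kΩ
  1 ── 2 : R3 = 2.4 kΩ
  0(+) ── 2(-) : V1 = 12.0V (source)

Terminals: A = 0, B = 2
Nodal analysis, taking node 2 as the 0 V reference.
Source V1 fixes V_0 = 12 V.
KCL at each unknown node (sum of currents leaving = 0; resistances in Ω):
  Node 1: (V_1 - 12)/910 + (V_1 - 0)/20000 + (V_1 - 0)/2400 = 0
Collecting terms: 0.001566 × V_1 = 0.01319  =>  V_1 = 8.423 V
The requested potential is V_1 = 8.423 V.

Final answer: V_1 = 8.423 V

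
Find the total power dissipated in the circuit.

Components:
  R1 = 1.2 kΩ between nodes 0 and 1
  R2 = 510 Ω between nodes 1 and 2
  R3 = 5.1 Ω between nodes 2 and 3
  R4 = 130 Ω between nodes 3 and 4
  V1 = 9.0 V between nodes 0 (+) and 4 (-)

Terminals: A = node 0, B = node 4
Nodal analysis, taking node 4 as the 0 V reference.
Source V1 fixes V_0 = 9 V.
KCL at each unknown node (sum of currents leaving = 0; resistances in Ω):
  Node 1: (V_1 - 9)/1200 + (V_1 - V_2)/510 = 0
  Node 2: (V_2 - V_1)/510 + (V_2 - V_3)/5.1 = 0
  Node 3: (V_3 - V_2)/5.1 + (V_3 - 0)/130 = 0
Collecting terms (coefficients in siemens):
  0.002794·V_1 - 0.001961·V_2 = 0.0075
  0.198·V_2 - 0.001961·V_1 - 0.1961·V_3 = 0
  0.2038·V_3 - 0.1961·V_2 = 0
Solving these 3 simultaneous equations (Gaussian elimination) gives:
  V_1 = 3.147 V, V_2 = 0.659 V, V_3 = 0.6341 V
Power in each resistor, P = (ΔV)²/R:
  P_R1 = (9 - 3.147)²/1200 = 0.02855 W
  P_R2 = (3.147 - 0.659)²/510 = 0.01213 W
  P_R3 = (0.659 - 0.6341)²/5.1 = 0.0001213 W
  P_R4 = (0.6341 - 0)²/130 = 0.003093 W
P_total = P_R1 + P_R2 + P_R3 + P_R4 = 0.0439 W

Final answer: 0.0439 W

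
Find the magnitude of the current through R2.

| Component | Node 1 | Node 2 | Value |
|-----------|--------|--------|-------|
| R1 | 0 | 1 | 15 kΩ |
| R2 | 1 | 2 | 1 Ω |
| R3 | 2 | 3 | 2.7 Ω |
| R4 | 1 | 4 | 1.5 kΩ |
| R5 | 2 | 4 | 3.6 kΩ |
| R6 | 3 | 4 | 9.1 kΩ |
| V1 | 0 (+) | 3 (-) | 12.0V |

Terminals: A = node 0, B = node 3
Nodal analysis, taking node 3 as the 0 V reference.
Source V1 fixes V_0 = 12 V.
KCL at each unknown node (sum of currents leaving = 0; resistances in Ω):
  Node 1: (V_1 - 12)/15000 + (V_1 - V_2)/1 + (V_1 - V_4)/1500 = 0
  Node 2: (V_2 - V_1)/1 + (V_2 - 0)/2.7 + (V_2 - V_4)/3600 = 0
  Node 4: (V_4 - V_1)/1500 + (V_4 - V_2)/3600 + (V_4 - 0)/9100 = 0
Collecting terms (coefficients in siemens):
  1.001·V_1 - 1·V_2 - 0.0006667·V_4 = 0.0008
  1.371·V_2 - 1·V_1 - 0.0002778·V_4 = 0
  0.001054·V_4 - 0.0006667·V_1 - 0.0002778·V_2 = 0
Solving these 3 simultaneous equations (Gaussian elimination) gives:
  V_1 = 0.002958 V, V_2 = 0.002159 V, V_4 = 0.002439 V
I_R2 = (V_1 - V_2)/R2 = (0.002958 - 0.002159)/1 = 0.0007995 A
|I_R2| = 0.0007995 A

Final answer: |I_R2| = 0.0007995 A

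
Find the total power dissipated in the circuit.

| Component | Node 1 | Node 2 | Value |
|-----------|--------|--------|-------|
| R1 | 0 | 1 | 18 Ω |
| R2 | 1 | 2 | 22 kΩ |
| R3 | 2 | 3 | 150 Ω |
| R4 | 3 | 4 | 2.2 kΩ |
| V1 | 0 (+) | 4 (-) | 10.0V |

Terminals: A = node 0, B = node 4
Nodal analysis, taking node 4 as the 0 V reference.
Source V1 fixes V_0 = 10 V.
KCL at each unknown node (sum of currents leaving = 0; resistances in Ω):
  Node 1: (V_1 - 10)/18 + (V_1 - V_2)/22000 = 0
  Node 2: (V_2 - V_1)/22000 + (V_2 - V_3)/150 = 0
  Node 3: (V_3 - V_2)/150 + (V_3 - 0)/2200 = 0
Collecting terms (coefficients in siemens):
  0.0556·V_1 - 0.00004545·V_2 = 0.5556
  0.006712·V_2 - 0.00004545·V_1 - 0.006667·V_3 = 0
  0.007121·V_3 - 0.006667·V_2 = 0
Solving these 3 simultaneous equations (Gaussian elimination) gives:
  V_1 = 9.993 V, V_2 = 0.9644 V, V_3 = 0.9028 V
Power in each resistor, P = (ΔV)²/R:
  P_R1 = (10 - 9.993)²/18 = 0.000003031 W
  P_R2 = (9.993 - 0.9644)²/22000 = 0.003705 W
  P_R3 = (0.9644 - 0.9028)²/150 = 0.00002526 W
  P_R4 = (0.9028 - 0)²/2200 = 0.0003705 W
P_total = P_R1 + P_R2 + P_R3 + P_R4 = 0.004104 W

Final answer: 0.004104 W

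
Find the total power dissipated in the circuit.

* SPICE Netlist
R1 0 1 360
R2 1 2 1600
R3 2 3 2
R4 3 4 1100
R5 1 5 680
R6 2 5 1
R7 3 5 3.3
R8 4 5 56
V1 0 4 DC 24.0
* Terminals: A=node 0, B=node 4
Nodal analysis, taking node 4 as the 0 V reference.
Source V1 fixes V_0 = 24 V.
KCL at each unknown node (sum of currents leaving = 0; resistances in Ω):
  Node 1: (V_1 - 24)/360 + (V_1 - V_2)/1600 + (V_1 - V_5)/680 = 0
  Node 2: (V_2 - V_1)/1600 + (V_2 - V_3)/2 + (V_2 - V_5)/1 = 0
  Node 3: (V_3 - V_2)/2 + (V_3 - 0)/1100 + (V_3 - V_5)/3.3 = 0
  Node 5: (V_5 - V_1)/680 + (V_5 - V_2)/1 + (V_5 - V_3)/3.3 + (V_5 - 0)/56 = 0
Collecting terms (coefficients in siemens):
  0.004873·V_1 - 0.000625·V_2 - 0.001471·V_5 = 0.06667
  1.501·V_2 - 0.000625·V_1 - 0.5·V_3 - 1·V_5 = 0
  0.8039·V_3 - 0.5·V_2 - 0.303·V_5 = 0
  1.322·V_5 - 0.001471·V_1 - 1·V_2 - 0.303·V_3 = 0
Solving these 4 simultaneous equations (Gaussian elimination) gives:
  V_1 = 14.3 V, V_2 = 1.442 V, V_3 = 1.438 V, V_5 = 1.436 V
Power in each resistor, P = (ΔV)²/R:
  P_R1 = (24 - 14.3)²/360 = 0.2615 W
  P_R2 = (14.3 - 1.442)²/1600 = 0.1033 W
  P_R3 = (1.442 - 1.438)²/2 = 0.000007685 W
  P_R4 = (1.438 - 0)²/1100 = 0.00188 W
  P_R5 = (14.3 - 1.436)²/680 = 0.2433 W
  P_R6 = (1.442 - 1.436)²/1 = 0.0000369 W
  P_R7 = (1.438 - 1.436)²/3.3 = 0.000001406 W
  P_R8 = (0 - 1.436)²/56 = 0.03682 W
P_total = P_R1 + P_R2 + P_R3 + P_R4 + P_R5 + P_R6 + P_R7 + P_R8 = 0.6468 W

Final answer: 0.6468 W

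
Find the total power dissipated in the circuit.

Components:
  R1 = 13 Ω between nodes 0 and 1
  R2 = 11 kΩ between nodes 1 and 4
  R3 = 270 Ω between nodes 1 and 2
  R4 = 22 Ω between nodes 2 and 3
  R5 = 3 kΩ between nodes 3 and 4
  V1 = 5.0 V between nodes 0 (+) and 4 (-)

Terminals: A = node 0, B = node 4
Nodal analysis, taking node 4 as the 0 V reference.
Source V1 fixes V_0 = 5 V.
KCL at each unknown node (sum of currents leaving = 0; resistances in Ω):
  Node 1: (V_1 - 5)/13 + (V_1 - 0)/11000 + (V_1 - V_2)/270 = 0
  Node 2: (V_2 - V_1)/270 + (V_2 - V_3)/22 = 0
  Node 3: (V_3 - V_2)/22 + (V_3 - 0)/3000 = 0
Collecting terms (coefficients in siemens):
  0.08072·V_1 - 0.003704·V_2 = 0.3846
  0.04916·V_2 - 0.003704·V_1 - 0.04545·V_3 = 0
  0.04579·V_3 - 0.04545·V_2 = 0
Solving these 3 simultaneous equations (Gaussian elimination) gives:
  V_1 = 4.974 V, V_2 = 4.566 V, V_3 = 4.533 V
Power in each resistor, P = (ΔV)²/R:
  P_R1 = (5 - 4.974)²/13 = 0.00005011 W
  P_R2 = (4.974 - 0)²/11000 = 0.00225 W
  P_R3 = (4.974 - 4.566)²/270 = 0.0006165 W
  P_R4 = (4.566 - 4.533)²/22 = 0.00005023 W
  P_R5 = (4.533 - 0)²/3000 = 0.00685 W
P_total = P_R1 + P_R2 + P_R3 + P_R4 + P_R5 = 0.009817 W

Final answer: 0.009817 W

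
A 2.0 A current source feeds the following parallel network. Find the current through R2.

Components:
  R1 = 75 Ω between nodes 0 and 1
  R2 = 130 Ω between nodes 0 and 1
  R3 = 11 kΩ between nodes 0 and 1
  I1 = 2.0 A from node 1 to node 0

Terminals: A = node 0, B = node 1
All resistors sit directly between nodes 0 and 1, so they are in parallel and share one voltage V; the full source current 2 A splits among them.
1/R_par = 1/75 + 1/130 + 1/11000 = 0.02112 S  =>  R_par = 47.36 Ω
V = I × R_par = 2 × 47.36 = 94.71 V
I_R2 = V/R2 = 94.71/130 = 0.7286 A

Final answer: 0.7286 A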